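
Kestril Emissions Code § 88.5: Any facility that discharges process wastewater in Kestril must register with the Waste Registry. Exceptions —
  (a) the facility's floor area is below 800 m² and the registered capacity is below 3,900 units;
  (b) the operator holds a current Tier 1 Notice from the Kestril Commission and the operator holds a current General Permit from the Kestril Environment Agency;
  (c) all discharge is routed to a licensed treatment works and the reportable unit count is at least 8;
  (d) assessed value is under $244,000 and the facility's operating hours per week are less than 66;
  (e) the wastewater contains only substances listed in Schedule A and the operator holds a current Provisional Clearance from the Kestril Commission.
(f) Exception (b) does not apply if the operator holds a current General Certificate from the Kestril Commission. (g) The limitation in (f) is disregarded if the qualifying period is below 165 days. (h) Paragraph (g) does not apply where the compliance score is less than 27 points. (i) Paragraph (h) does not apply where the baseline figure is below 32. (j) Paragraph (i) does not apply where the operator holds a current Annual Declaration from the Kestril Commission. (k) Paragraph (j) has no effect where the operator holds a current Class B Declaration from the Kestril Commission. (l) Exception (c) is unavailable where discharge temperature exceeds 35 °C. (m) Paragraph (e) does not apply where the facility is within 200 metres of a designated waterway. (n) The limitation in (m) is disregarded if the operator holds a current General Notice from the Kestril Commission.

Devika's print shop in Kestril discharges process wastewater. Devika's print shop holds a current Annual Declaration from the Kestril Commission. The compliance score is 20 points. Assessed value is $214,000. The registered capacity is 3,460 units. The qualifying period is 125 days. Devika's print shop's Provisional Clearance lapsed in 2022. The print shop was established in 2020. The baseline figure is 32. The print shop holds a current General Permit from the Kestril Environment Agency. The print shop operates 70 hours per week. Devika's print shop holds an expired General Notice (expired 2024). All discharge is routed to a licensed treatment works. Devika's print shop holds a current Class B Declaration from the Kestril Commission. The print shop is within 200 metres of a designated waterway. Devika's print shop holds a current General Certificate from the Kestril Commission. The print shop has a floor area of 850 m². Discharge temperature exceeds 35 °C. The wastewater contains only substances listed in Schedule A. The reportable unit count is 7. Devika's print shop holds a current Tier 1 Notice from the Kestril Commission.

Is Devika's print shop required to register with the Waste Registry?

Yes — Devika's print shop must register with the Waste Registry.

Exception (a) fails — the facility's floor area is 850 m², not below 800 m².
All of (b)'s requirements are met (a current Tier 1 Notice is held; a current General Permit is held). But: (f) applies — a current General Certificate is held. (g) applies (the qualifying period is 125 days, below the 165 days limit), but yields to (h): (h) operates against (g): the compliance score is 20 points, less than the 27 points limit. (i), which would lift (h), does not operate here — the baseline figure is 32, not below 32. So (b) is unavailable.
Exception (c) fails — the reportable unit count is 7, short of 8.
Exception (d) fails — the facility's operating hours per week are 70, not less than 66.
Exception (e) does not apply: there is no Provisional Clearance in force.
No exception is made out. Devika's print shop falls within the general rule.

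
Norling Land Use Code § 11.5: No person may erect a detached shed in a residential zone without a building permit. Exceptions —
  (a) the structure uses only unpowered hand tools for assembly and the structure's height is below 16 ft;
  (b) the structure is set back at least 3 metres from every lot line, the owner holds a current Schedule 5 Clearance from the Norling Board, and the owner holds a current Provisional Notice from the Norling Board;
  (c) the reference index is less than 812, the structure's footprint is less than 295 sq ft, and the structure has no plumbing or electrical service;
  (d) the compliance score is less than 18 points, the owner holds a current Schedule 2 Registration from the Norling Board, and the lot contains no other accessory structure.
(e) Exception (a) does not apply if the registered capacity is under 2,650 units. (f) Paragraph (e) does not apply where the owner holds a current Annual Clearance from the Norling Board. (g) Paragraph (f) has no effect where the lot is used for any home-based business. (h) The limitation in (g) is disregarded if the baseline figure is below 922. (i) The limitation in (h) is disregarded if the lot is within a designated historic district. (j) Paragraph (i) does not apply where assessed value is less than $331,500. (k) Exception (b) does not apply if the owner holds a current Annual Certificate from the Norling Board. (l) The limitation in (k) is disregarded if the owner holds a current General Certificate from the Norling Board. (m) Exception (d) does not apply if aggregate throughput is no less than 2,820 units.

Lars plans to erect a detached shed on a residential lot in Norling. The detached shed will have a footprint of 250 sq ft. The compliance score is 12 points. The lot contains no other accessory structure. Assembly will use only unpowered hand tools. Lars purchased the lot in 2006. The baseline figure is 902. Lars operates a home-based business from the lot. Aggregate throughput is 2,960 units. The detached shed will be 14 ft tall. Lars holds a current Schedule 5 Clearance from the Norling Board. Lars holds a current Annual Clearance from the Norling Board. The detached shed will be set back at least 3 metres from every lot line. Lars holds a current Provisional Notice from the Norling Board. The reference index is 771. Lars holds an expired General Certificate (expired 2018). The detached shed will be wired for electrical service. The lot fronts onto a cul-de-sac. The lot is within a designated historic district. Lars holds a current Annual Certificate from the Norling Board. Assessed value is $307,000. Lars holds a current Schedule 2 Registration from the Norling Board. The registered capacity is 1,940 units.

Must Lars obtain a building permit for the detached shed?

No — exception (a) applies; Lars does not need a building permit.

Exception (a) is satisfied on its face — assembly uses only hand tools; the structure's height is 14 ft, below the 16 ft limit. Under paragraphs (e)–(j): (e) would limit (a) — the registered capacity is 1,940 units, under the 2,650 units limit — but (f) sets (e) aside: (f) operates — a current Annual Clearance is held. (g) operates (a home-based business operates on the lot), but is set aside by (h): (h) operates against (g): the baseline figure is 902, below the 922 limit. (i) would limit (h) — the lot is in a historic district — but (j) sets (i) aside: (j) operates against (i): assessed value is $307,000, less than the $331,500 limit. (a) remains available.
Exception (b)'s conditions are all satisfied: the setback is at least 3 m on every side; a current Schedule 5 Clearance is held; a current Provisional Notice is held. Turning to paragraphs (k)–(l): (k) operates against (b): a current Annual Certificate is held. (l), which would lift (k), is inapplicable — the General Certificate is not current. So (b) is unavailable.
Exception (c) does not apply: electrical service is planned.
All of (d)'s requirements are met (the compliance score is 12 points, less than the 18 points limit; a current Schedule 2 Registration is held; the lot has no other accessory structure). But: (m) operates — aggregate throughput is 2,960 units, meeting the 2,820 units threshold. (d) is therefore removed.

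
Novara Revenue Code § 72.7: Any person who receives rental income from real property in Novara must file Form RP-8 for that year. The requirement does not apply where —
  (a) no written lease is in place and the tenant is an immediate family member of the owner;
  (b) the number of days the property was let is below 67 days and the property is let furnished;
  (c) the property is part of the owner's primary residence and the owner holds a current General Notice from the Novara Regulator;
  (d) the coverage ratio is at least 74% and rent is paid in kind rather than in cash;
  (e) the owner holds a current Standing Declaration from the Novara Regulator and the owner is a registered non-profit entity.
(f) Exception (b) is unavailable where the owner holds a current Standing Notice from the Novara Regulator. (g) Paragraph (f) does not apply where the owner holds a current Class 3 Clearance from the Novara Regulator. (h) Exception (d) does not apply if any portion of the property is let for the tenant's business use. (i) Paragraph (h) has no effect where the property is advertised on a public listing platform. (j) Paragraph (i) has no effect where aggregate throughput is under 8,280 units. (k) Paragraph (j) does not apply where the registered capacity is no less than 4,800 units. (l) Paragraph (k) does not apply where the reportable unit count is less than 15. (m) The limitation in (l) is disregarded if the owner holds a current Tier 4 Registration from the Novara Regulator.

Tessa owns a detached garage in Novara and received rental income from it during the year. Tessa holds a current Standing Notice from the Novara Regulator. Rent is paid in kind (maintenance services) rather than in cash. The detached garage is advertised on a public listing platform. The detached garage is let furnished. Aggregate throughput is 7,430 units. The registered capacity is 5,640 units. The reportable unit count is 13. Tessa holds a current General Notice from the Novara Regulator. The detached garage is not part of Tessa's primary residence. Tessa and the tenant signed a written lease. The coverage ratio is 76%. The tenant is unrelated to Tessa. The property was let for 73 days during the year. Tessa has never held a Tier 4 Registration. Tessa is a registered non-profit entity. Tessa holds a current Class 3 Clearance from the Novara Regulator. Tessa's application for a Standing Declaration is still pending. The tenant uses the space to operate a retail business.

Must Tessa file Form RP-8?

Yes — Tessa must file Form RP-8.

Exception (a) fails — a written lease is in place.
Exception (b) does not apply: the number of days the property was let is 73 days, not below 67 days.
Exception (c) does not apply: the detached garage is not part of the primary residence.
Exception (d): the coverage ratio is 76%, meeting the 74% threshold; rent is paid in kind — every condition holds. But: (h) operates against (d): the space is let for business use. (i) would limit (h) — the property is publicly advertised — but (j) sets (i) aside: (j) is triggered — aggregate throughput is 7,430 units, under the 8,280 units limit. (k) would limit (j) — the registered capacity is 5,640 units, meeting the 4,800 units threshold — but (l) sets (k) aside: (l) applies — the reportable unit count is 13, less than the 15 limit. (m), which would lift (l), is not triggered — the Tier 4 Registration is not current. Exception (d) does not apply.
Exception (e) does not apply: the Standing Declaration is not current.
None of the exceptions is available; § 72.7 applies in full.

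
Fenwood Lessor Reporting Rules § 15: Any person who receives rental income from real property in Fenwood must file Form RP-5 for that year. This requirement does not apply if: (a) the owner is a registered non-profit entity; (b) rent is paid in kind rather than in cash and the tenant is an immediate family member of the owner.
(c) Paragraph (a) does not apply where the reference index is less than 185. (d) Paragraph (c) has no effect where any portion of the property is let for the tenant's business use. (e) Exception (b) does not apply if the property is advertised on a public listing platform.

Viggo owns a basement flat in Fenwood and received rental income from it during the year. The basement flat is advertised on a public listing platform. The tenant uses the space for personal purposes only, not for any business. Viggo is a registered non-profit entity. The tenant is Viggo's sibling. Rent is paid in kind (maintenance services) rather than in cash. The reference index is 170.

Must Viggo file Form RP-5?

Yes — Viggo must file Form RP-5.

All of (a)'s requirements are met (Viggo is a registered non-profit). But applying paragraphs (c)–(d): (c) operates against (a): the reference index is 170, less than the 185 limit. (d), which would lift (c), is not triggered — the space is used for personal purposes only. (a) is therefore removed.
All of (b)'s requirements are met (rent is paid in kind; the tenant is an immediate family member). Turning to paragraph (e): (e) applies — the property is publicly advertised. Exception (b) does not apply.
None of the exceptions is available; § 15 applies in full.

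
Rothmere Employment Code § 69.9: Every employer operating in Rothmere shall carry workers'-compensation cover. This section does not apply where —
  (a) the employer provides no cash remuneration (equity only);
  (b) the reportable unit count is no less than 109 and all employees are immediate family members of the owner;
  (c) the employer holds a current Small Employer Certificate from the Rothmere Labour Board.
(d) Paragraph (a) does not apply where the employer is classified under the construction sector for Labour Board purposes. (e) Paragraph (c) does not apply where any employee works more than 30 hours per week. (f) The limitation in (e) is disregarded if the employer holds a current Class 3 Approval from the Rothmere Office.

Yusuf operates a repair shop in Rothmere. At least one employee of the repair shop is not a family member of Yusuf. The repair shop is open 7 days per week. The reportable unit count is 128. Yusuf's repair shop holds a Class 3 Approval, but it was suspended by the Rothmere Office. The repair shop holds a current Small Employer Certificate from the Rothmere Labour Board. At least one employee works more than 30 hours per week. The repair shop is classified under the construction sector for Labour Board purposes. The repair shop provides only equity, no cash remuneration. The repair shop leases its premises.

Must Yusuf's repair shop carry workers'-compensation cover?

Exception (a)'s conditions are all satisfied: remuneration is equity-only. But: (d) operates against (a): the repair shop is classified under the construction sector. So (a) is unavailable.
Exception (b) fails — at least one employee is not a family member.
All of (c)'s requirements are met (a current Small Employer Certificate is held). But: (e) operates against (c): at least one employee exceeds 30 hours/week. (f), which would lift (e), does not operate here — there is no Class 3 Approval in force. (c) is therefore removed.
None of the exceptions is available; § 69.9 applies in full.

Yes — Yusuf's repair shop must carry workers'-compensation cover.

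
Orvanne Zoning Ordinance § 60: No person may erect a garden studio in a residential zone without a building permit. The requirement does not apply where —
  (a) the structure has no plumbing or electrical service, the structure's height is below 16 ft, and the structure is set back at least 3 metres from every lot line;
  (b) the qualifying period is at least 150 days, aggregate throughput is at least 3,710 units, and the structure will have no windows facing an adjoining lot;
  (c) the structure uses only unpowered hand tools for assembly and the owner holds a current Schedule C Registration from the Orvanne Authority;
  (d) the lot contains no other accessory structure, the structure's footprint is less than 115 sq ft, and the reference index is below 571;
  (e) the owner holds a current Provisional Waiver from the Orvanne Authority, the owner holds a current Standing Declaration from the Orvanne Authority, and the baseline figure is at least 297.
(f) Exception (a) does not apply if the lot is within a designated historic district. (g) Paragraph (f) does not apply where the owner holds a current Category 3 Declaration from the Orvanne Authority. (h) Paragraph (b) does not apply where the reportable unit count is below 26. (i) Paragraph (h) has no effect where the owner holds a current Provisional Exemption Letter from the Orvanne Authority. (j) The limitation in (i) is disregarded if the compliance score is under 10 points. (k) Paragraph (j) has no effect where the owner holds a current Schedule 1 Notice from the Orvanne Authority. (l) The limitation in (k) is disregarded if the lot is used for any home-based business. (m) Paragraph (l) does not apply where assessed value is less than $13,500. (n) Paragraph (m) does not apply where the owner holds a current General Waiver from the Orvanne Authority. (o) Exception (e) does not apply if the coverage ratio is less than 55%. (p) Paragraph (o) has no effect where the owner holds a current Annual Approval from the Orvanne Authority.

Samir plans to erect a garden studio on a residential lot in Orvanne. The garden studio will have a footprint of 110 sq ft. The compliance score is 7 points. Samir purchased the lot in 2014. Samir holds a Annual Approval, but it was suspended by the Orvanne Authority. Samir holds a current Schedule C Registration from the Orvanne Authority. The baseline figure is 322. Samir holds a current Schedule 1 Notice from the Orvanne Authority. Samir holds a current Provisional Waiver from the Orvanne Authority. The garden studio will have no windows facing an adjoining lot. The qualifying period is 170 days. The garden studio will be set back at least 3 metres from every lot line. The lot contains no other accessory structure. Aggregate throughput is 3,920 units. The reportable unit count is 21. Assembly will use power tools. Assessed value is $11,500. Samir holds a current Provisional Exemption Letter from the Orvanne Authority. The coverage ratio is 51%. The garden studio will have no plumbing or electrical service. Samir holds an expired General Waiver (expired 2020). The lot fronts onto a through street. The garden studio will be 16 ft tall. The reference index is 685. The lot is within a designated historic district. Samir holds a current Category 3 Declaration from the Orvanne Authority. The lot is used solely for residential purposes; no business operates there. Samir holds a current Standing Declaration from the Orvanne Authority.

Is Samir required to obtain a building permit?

No — exception (b) applies; Samir does not need a building permit.

Exception (a) does not apply: the structure's height is 16 ft, not below 16 ft.
Exception (b) is satisfied on its face — the qualifying period is 170 days, meeting the 150 days threshold; aggregate throughput is 3,920 units, meeting the 3,710 units threshold; no windows face an adjoining lot. Applying paragraphs (h)–(n): (h) is triggered (the reportable unit count is 21, below the 26 limit), but is itself disapplied by (i): (i) operates against (h): a current Provisional Exemption Letter is held. (j) applies (the compliance score is 7 points, under the 10 points limit), but is set aside by (k): (k) operates against (j): a current Schedule 1 Notice is held. (l), which would lift (k), is not engaged — the lot is solely residential. (b) remains available.
Exception (c) requires that the structure uses only unpowered hand tools for assembly; but assembly uses power tools, so (c) is unavailable.
Exception (d) requires that the reference index is below 571; but the reference index is 685, not below 571, so (d) is unavailable.
All of (e)'s requirements are met (a current Provisional Waiver is held; a current Standing Declaration is held; the baseline figure is 322, meeting the 297 threshold). Turning to paragraphs (o)–(p): (o) is triggered — the coverage ratio is 51%, less than the 55% limit. (p), which would lift (o), is not triggered — no current Annual Approval is held. (e) is therefore removed.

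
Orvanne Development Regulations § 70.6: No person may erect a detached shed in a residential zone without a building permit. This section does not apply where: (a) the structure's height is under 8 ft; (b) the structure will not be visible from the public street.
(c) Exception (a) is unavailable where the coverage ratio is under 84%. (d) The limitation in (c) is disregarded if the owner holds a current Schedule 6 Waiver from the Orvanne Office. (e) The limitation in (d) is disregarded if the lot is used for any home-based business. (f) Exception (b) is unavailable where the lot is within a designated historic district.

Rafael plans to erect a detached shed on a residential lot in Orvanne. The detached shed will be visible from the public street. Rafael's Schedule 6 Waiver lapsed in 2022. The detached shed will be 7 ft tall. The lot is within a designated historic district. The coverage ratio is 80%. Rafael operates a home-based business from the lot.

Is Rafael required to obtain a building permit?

Exception (a) is satisfied on its face — the structure's height is 7 ft, under the 8 ft limit. However, paragraphs (c)–(e) must be considered: (c) operates — the coverage ratio is 80%, under the 84% limit. (d), which would lift (c), is not triggered — the Schedule 6 Waiver is not current. Exception (a) does not apply.
Exception (b) requires that the structure will not be visible from the public street; but the structure will be visible from the street, so (b) is unavailable.
Every exception is unavailable, so the rule governs.

Yes — Rafael must obtain a building permit.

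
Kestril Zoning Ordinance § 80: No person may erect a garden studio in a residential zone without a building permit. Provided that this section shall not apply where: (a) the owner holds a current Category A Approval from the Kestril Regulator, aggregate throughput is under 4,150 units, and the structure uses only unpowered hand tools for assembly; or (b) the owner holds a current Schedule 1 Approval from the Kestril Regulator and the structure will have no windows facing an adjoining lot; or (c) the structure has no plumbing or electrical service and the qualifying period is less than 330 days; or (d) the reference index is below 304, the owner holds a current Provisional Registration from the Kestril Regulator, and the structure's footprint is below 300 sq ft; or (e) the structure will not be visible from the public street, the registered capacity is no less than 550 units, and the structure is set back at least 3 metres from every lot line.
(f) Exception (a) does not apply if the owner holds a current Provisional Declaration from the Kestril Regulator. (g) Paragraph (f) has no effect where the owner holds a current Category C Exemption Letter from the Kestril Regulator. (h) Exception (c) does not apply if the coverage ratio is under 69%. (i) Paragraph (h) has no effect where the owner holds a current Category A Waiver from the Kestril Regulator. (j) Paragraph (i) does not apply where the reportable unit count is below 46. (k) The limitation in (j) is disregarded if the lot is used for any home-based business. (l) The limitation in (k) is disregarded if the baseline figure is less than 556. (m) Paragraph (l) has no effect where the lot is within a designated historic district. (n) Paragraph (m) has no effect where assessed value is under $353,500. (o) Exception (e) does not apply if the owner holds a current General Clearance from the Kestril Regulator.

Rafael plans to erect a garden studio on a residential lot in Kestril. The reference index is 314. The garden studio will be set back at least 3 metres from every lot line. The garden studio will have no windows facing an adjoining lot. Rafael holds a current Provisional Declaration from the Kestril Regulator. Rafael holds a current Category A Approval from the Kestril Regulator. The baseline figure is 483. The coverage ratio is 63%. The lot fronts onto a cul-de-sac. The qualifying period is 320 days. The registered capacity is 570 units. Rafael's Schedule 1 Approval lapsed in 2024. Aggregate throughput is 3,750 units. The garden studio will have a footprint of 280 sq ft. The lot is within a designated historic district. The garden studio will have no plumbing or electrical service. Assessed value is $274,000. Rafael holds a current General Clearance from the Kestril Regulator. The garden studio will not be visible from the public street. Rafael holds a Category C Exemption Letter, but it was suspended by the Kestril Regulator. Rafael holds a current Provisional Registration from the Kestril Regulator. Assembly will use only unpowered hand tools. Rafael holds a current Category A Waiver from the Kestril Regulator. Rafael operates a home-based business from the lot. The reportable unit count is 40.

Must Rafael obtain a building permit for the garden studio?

Yes — Rafael must obtain a building permit.

Exception (a) is satisfied on its face — a current Category A Approval is held; aggregate throughput is 3,750 units, under the 4,150 units limit; assembly uses only hand tools. Turning to paragraphs (f)–(g): (f) is triggered — a current Provisional Declaration is held. (g), which would lift (f), is not triggered — no current Category C Exemption Letter is held. So (a) is unavailable.
Exception (b) fails — there is no Schedule 1 Approval in force.
Exception (c)'s conditions are all satisfied: there is no plumbing or electrical service; the qualifying period is 320 days, less than the 330 days limit. But applying paragraphs (h)–(n): (h) operates — the coverage ratio is 63%, under the 69% limit. (i) would limit (h) — a current Category A Waiver is held — but (j) sets (i) aside: (j) is triggered — the reportable unit count is 40, below the 46 limit. (k) would limit (j) — a home-based business operates on the lot — but (l) sets (k) aside: (l) operates against (k): the baseline figure is 483, less than the 556 limit. (m) would limit (l) — the lot is in a historic district — but (n) sets (m) aside: (n) operates against (m): assessed value is $274,000, under the $353,500 limit. So (c) is unavailable.
Exception (d) fails — the reference index is 314, not below 304.
Exception (e)'s conditions are all satisfied: the structure will not be visible from the street; the registered capacity is 570 units, meeting the 550 units threshold; the setback is at least 3 m on every side. Turning to paragraph (o): (o) operates — a current General Clearance is held. (e) is therefore removed.
No exception is made out. Rafael falls within the general rule.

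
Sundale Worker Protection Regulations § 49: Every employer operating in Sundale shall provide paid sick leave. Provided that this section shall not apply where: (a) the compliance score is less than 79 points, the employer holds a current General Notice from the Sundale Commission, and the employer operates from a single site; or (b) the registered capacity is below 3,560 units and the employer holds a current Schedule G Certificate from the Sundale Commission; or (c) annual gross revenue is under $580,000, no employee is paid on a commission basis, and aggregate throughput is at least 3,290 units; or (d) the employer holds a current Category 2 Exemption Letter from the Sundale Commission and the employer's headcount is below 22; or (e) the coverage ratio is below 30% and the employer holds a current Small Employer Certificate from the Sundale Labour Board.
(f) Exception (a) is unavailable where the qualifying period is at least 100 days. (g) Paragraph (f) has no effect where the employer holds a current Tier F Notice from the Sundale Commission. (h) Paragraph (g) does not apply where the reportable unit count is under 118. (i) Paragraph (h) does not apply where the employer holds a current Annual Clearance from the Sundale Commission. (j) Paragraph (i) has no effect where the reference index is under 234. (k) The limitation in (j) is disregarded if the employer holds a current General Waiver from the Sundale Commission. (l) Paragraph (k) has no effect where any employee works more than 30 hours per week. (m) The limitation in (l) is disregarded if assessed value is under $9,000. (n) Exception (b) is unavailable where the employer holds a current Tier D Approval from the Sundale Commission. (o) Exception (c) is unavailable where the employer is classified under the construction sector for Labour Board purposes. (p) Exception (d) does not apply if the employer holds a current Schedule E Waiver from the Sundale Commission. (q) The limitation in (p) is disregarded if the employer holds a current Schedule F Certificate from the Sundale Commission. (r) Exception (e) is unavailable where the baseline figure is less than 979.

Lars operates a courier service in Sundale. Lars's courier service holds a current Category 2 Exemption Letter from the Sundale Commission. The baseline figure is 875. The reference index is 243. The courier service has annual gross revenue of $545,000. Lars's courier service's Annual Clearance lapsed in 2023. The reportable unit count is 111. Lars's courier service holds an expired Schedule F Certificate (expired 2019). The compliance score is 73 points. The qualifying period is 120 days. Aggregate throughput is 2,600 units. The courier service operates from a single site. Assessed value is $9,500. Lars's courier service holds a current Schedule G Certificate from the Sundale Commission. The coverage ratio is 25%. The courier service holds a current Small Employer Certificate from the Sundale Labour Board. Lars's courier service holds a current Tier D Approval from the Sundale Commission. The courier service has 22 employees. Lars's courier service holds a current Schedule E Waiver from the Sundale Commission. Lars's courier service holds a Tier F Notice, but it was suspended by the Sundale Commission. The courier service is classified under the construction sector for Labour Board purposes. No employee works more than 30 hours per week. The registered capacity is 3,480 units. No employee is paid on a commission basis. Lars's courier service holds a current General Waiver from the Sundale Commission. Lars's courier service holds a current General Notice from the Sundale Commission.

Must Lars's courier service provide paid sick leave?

All of (a)'s requirements are met (the compliance score is 73 points, less than the 79 points limit; a current General Notice is held; the employer operates from a single site). However, paragraphs (f)–(m) must be considered: (f) applies — the qualifying period is 120 days, meeting the 100 days threshold. (g) does not operate here (the Tier F Notice is not current), so (f) stands. So (a) is unavailable.
All of (b)'s requirements are met (the registered capacity is 3,480 units, below the 3,560 units limit; a current Schedule G Certificate is held). But: (n) is triggered — a current Tier D Approval is held. (b) is therefore removed.
Exception (c) fails — aggregate throughput is 2,600 units, short of 3,290 units.
Exception (d) requires that the employer's headcount is below 22; but the employer's headcount is 22, not below 22, so (d) is unavailable.
Exception (e) is satisfied on its face — the coverage ratio is 25%, below the 30% limit; a current Small Employer Certificate is held. But applying paragraph (r): (r) operates against (e): the baseline figure is 875, less than the 979 limit. Exception (e) does not apply.
No exception is made out. Lars's courier service falls within the general rule.

Yes — Lars's courier service must provide paid sick leave.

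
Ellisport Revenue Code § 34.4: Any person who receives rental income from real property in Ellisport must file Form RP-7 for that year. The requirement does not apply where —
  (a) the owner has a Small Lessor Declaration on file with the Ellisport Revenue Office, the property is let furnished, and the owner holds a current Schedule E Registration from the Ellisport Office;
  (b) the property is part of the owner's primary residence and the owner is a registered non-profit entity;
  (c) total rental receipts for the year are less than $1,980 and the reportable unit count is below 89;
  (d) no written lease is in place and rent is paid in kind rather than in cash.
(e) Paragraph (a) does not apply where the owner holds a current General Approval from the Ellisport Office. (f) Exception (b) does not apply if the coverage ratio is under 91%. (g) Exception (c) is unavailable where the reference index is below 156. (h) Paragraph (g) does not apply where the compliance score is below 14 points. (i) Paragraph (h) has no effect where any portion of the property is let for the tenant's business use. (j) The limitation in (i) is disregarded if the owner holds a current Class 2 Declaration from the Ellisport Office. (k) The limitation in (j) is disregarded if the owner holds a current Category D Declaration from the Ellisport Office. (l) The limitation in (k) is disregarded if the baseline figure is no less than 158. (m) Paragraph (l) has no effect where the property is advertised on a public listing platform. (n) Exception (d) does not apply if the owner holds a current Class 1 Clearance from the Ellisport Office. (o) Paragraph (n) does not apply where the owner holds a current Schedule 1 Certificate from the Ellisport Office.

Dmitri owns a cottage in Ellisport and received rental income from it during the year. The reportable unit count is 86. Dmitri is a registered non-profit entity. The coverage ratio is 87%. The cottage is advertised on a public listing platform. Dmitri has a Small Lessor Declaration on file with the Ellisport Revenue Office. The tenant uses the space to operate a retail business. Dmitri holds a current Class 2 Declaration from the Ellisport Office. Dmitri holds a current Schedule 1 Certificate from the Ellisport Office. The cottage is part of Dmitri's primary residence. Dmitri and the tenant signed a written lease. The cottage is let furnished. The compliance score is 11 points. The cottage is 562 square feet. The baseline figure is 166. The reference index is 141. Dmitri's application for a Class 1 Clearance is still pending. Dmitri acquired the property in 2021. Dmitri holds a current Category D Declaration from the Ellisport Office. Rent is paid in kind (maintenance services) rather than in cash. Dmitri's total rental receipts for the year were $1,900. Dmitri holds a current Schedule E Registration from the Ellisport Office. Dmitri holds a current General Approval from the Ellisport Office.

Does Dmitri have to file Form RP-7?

Exception (a): a Small Lessor Declaration is on file; the property is let furnished; a current Schedule E Registration is held — every condition holds. But applying paragraph (e): (e) operates against (a): a current General Approval is held. (a) is therefore removed.
All of (b)'s requirements are met (the cottage is part of the primary residence; Dmitri is a registered non-profit). However, paragraph (f) must be considered: (f) operates against (b): the coverage ratio is 87%, under the 91% limit. So (b) is unavailable.
Exception (c): total rental receipts for the year are $1,900, less than the $1,980 limit; the reportable unit count is 86, below the 89 limit — every condition holds. But: (g) operates against (c): the reference index is 141, below the 156 limit. (h) would limit (g) — the compliance score is 11 points, below the 14 points limit — but (i) sets (h) aside: (i) is triggered — the space is let for business use. (j) is engaged (a current Class 2 Declaration is held), but is overridden by (k): (k) operates — a current Category D Declaration is held. (l) operates (the baseline figure is 166, meeting the 158 threshold), but is itself disapplied by (m): (m) is triggered — the property is publicly advertised. So (c) is unavailable.
Exception (d) requires that no written lease is in place; but a written lease is in place, so (d) is unavailable.
No exception is made out. Dmitri falls within the general rule.

Yes — Dmitri must file Form RP-7.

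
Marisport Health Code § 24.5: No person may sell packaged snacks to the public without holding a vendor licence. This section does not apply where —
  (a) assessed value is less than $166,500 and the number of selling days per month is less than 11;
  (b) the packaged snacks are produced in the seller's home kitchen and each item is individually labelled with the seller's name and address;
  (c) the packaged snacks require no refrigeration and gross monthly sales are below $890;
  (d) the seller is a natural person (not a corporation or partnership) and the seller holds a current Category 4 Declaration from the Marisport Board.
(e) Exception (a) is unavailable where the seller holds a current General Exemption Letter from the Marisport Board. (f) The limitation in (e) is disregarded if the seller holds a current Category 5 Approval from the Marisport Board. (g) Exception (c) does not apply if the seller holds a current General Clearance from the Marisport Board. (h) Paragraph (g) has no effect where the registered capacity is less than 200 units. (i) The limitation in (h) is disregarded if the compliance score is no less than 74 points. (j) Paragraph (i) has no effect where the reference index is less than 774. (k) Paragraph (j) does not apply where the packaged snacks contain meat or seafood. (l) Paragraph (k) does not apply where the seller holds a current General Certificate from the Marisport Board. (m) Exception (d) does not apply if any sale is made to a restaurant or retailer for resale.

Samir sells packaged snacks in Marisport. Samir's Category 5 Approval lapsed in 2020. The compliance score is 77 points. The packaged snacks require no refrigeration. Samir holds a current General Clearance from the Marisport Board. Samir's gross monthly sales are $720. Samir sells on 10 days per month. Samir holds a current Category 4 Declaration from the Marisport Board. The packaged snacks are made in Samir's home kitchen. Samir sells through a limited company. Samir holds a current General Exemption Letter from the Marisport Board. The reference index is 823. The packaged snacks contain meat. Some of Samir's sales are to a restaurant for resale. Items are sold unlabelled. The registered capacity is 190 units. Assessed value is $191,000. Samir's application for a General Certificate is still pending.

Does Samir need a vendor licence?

Exception (a) requires that assessed value is less than $166,500; but assessed value is $191,000, not less than $166,500, so (a) is unavailable.
Exception (b) fails — items are sold unlabelled.
All of (c)'s requirements are met (the packaged snacks are shelf-stable; gross monthly sales are $720, below the $890 limit). But: (g) is triggered — a current General Clearance is held. (h) operates (the registered capacity is 190 units, less than the 200 units limit), but is displaced by (i): (i) operates against (h): the compliance score is 77 points, meeting the 74 points threshold. (j), which would lift (i), is inapplicable — the reference index is 823, not less than 774. Exception (c) does not apply.
Exception (d) does not apply: the seller operates through a limited company.
Every exception is unavailable, so the rule governs.

Yes — Samir must hold a vendor licence.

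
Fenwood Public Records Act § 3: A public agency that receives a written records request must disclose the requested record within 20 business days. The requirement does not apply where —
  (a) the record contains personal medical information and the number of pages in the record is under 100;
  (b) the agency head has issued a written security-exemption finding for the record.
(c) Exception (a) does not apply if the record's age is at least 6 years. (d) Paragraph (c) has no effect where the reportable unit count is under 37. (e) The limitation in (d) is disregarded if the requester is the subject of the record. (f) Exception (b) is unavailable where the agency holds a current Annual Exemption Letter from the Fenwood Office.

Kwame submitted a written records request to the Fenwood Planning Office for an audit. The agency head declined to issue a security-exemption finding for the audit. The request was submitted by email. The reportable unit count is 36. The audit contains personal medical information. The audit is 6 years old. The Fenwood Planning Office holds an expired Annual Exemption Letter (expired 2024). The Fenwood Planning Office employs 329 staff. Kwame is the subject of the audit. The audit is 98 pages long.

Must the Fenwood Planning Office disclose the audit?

Yes — the Fenwood Planning Office must disclose the audit.

Exception (a)'s conditions are all satisfied: the audit contains personal medical information; the number of pages in the record is 98, under the 100 limit. Turning to paragraphs (c)–(e): (c) operates — the record's age is 6 years, meeting the 6 years threshold. (d) operates (the reportable unit count is 36, under the 37 limit), but is displaced by (e): (e) is engaged — Kwame is the subject of the audit. (a) is therefore removed.
Exception (b) does not apply: the agency head declined to issue a security-exemption finding.
No exception is made out. the Fenwood Planning Office falls within the general rule.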